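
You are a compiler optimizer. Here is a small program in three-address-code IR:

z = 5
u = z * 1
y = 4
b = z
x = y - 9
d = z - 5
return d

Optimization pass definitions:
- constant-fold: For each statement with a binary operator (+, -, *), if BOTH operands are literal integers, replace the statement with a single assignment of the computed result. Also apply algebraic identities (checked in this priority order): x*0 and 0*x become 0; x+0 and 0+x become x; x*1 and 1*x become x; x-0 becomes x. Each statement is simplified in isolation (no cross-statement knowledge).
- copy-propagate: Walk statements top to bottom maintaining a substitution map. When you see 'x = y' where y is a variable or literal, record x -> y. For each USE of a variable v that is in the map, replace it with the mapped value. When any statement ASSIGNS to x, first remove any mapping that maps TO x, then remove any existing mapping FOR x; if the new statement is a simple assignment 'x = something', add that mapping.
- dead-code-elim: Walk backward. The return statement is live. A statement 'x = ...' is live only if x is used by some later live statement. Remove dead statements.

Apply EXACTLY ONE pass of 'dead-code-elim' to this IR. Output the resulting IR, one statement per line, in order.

Answer: z = 5
d = z - 5
return d

Derivation:
Applying dead-code-elim statement-by-statement:
  [7] return d  -> KEEP (return); live=['d']
  [6] d = z - 5  -> KEEP; live=['z']
  [5] x = y - 9  -> DEAD (x not live)
  [4] b = z  -> DEAD (b not live)
  [3] y = 4  -> DEAD (y not live)
  [2] u = z * 1  -> DEAD (u not live)
  [1] z = 5  -> KEEP; live=[]
Result (3 stmts):
  z = 5
  d = z - 5
  return d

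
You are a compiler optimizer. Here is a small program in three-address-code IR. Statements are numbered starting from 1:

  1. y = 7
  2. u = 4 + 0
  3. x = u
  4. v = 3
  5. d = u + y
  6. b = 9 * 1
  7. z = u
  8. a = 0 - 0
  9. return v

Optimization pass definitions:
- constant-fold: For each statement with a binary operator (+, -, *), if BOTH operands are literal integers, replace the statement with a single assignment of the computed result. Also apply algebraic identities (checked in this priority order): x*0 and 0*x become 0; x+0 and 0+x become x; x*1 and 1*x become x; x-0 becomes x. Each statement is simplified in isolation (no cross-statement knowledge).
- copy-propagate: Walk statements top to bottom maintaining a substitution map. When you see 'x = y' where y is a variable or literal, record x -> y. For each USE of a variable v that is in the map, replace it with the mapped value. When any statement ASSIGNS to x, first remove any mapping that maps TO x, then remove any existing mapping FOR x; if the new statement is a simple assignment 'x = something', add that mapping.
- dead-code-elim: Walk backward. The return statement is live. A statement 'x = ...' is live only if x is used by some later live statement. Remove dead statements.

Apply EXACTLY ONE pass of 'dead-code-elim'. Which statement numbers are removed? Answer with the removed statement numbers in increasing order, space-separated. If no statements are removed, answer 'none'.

Answer: 1 2 3 5 6 7 8

Derivation:
Backward liveness scan:
Stmt 1 'y = 7': DEAD (y not in live set [])
Stmt 2 'u = 4 + 0': DEAD (u not in live set [])
Stmt 3 'x = u': DEAD (x not in live set [])
Stmt 4 'v = 3': KEEP (v is live); live-in = []
Stmt 5 'd = u + y': DEAD (d not in live set ['v'])
Stmt 6 'b = 9 * 1': DEAD (b not in live set ['v'])
Stmt 7 'z = u': DEAD (z not in live set ['v'])
Stmt 8 'a = 0 - 0': DEAD (a not in live set ['v'])
Stmt 9 'return v': KEEP (return); live-in = ['v']
Removed statement numbers: [1, 2, 3, 5, 6, 7, 8]
Surviving IR:
  v = 3
  return v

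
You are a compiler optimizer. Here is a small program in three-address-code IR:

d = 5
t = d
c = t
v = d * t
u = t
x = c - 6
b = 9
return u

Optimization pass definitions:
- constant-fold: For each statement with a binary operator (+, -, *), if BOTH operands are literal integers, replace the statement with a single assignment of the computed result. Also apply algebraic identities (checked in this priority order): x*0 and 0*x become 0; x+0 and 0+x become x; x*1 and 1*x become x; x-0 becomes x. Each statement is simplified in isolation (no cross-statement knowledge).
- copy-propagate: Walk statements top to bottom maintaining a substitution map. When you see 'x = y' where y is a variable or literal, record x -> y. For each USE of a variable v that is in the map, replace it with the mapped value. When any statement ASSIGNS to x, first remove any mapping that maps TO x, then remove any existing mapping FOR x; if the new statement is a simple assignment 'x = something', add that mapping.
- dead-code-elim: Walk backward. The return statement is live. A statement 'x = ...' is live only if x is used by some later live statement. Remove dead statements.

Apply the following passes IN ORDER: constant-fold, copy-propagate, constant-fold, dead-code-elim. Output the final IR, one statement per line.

Answer: return 5

Derivation:
Initial IR:
  d = 5
  t = d
  c = t
  v = d * t
  u = t
  x = c - 6
  b = 9
  return u
After constant-fold (8 stmts):
  d = 5
  t = d
  c = t
  v = d * t
  u = t
  x = c - 6
  b = 9
  return u
After copy-propagate (8 stmts):
  d = 5
  t = 5
  c = 5
  v = 5 * 5
  u = 5
  x = 5 - 6
  b = 9
  return 5
After constant-fold (8 stmts):
  d = 5
  t = 5
  c = 5
  v = 25
  u = 5
  x = -1
  b = 9
  return 5
After dead-code-elim (1 stmts):
  return 5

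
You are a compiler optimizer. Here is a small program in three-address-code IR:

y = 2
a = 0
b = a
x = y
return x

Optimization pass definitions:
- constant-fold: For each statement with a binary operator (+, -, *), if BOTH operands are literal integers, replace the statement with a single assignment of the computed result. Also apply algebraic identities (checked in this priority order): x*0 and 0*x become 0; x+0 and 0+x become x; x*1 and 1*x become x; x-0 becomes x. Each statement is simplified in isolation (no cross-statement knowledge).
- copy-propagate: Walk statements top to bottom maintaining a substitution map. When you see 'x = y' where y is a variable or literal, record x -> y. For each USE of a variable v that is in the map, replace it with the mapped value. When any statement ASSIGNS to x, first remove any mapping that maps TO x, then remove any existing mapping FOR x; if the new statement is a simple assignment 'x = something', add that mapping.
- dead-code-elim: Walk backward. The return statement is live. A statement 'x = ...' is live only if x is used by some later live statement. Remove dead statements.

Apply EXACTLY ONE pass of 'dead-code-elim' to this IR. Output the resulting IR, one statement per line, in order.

Answer: y = 2
x = y
return x

Derivation:
Applying dead-code-elim statement-by-statement:
  [5] return x  -> KEEP (return); live=['x']
  [4] x = y  -> KEEP; live=['y']
  [3] b = a  -> DEAD (b not live)
  [2] a = 0  -> DEAD (a not live)
  [1] y = 2  -> KEEP; live=[]
Result (3 stmts):
  y = 2
  x = y
  return x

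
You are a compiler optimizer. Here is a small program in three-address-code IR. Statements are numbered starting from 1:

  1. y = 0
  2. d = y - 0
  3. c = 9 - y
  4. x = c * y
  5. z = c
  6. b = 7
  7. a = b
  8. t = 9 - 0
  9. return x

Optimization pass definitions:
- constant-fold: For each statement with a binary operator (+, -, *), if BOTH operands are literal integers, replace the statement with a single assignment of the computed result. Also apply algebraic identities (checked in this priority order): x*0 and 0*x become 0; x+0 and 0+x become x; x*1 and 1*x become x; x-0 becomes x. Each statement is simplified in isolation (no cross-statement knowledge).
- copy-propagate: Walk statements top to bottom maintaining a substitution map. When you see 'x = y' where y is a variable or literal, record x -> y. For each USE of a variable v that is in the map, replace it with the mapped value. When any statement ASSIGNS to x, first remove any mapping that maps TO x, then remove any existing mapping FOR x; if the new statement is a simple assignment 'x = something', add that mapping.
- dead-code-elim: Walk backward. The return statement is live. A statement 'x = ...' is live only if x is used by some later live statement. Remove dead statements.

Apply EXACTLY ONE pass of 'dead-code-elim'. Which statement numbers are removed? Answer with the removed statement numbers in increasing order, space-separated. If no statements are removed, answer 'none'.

Backward liveness scan:
Stmt 1 'y = 0': KEEP (y is live); live-in = []
Stmt 2 'd = y - 0': DEAD (d not in live set ['y'])
Stmt 3 'c = 9 - y': KEEP (c is live); live-in = ['y']
Stmt 4 'x = c * y': KEEP (x is live); live-in = ['c', 'y']
Stmt 5 'z = c': DEAD (z not in live set ['x'])
Stmt 6 'b = 7': DEAD (b not in live set ['x'])
Stmt 7 'a = b': DEAD (a not in live set ['x'])
Stmt 8 't = 9 - 0': DEAD (t not in live set ['x'])
Stmt 9 'return x': KEEP (return); live-in = ['x']
Removed statement numbers: [2, 5, 6, 7, 8]
Surviving IR:
  y = 0
  c = 9 - y
  x = c * y
  return x

Answer: 2 5 6 7 8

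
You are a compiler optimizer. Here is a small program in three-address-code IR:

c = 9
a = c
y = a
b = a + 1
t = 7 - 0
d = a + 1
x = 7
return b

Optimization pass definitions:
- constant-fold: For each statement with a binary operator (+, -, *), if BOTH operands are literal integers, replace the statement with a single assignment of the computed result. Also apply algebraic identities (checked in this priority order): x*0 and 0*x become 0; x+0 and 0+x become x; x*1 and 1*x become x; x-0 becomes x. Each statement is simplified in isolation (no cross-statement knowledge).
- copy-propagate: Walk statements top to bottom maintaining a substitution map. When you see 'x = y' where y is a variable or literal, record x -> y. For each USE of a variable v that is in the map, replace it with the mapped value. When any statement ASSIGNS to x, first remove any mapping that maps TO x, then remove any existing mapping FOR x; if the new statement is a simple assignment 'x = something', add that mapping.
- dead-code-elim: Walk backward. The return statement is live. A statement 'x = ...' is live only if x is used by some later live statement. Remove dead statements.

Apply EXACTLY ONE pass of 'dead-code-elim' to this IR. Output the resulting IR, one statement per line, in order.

Applying dead-code-elim statement-by-statement:
  [8] return b  -> KEEP (return); live=['b']
  [7] x = 7  -> DEAD (x not live)
  [6] d = a + 1  -> DEAD (d not live)
  [5] t = 7 - 0  -> DEAD (t not live)
  [4] b = a + 1  -> KEEP; live=['a']
  [3] y = a  -> DEAD (y not live)
  [2] a = c  -> KEEP; live=['c']
  [1] c = 9  -> KEEP; live=[]
Result (4 stmts):
  c = 9
  a = c
  b = a + 1
  return b

Answer: c = 9
a = c
b = a + 1
return b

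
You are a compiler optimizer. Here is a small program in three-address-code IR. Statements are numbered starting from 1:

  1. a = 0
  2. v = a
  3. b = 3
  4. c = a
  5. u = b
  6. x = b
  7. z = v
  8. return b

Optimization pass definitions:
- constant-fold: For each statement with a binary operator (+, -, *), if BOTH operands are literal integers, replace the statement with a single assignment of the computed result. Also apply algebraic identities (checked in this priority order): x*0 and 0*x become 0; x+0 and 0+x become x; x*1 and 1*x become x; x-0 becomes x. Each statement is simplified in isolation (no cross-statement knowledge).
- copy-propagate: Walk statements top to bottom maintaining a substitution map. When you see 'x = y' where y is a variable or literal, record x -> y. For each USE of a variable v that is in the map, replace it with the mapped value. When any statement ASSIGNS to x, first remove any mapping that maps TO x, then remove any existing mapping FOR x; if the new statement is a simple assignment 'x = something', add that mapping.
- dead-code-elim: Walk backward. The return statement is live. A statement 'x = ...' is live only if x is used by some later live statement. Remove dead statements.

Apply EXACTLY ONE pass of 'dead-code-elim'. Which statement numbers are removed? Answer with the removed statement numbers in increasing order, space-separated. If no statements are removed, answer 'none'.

Answer: 1 2 4 5 6 7

Derivation:
Backward liveness scan:
Stmt 1 'a = 0': DEAD (a not in live set [])
Stmt 2 'v = a': DEAD (v not in live set [])
Stmt 3 'b = 3': KEEP (b is live); live-in = []
Stmt 4 'c = a': DEAD (c not in live set ['b'])
Stmt 5 'u = b': DEAD (u not in live set ['b'])
Stmt 6 'x = b': DEAD (x not in live set ['b'])
Stmt 7 'z = v': DEAD (z not in live set ['b'])
Stmt 8 'return b': KEEP (return); live-in = ['b']
Removed statement numbers: [1, 2, 4, 5, 6, 7]
Surviving IR:
  b = 3
  return b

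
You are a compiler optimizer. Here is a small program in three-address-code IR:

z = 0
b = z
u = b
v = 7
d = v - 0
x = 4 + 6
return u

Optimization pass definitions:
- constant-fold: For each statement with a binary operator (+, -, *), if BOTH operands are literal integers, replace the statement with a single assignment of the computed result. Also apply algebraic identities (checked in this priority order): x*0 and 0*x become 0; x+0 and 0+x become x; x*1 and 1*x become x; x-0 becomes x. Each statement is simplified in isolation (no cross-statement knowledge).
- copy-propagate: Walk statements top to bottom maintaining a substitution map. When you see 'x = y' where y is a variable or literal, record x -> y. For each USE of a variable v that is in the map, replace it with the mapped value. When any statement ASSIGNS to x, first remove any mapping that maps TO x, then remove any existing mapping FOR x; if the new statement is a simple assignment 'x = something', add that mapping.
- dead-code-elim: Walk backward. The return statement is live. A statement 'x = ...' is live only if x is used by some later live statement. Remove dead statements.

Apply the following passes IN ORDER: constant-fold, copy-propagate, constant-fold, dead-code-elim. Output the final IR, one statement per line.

Answer: return 0

Derivation:
Initial IR:
  z = 0
  b = z
  u = b
  v = 7
  d = v - 0
  x = 4 + 6
  return u
After constant-fold (7 stmts):
  z = 0
  b = z
  u = b
  v = 7
  d = v
  x = 10
  return u
After copy-propagate (7 stmts):
  z = 0
  b = 0
  u = 0
  v = 7
  d = 7
  x = 10
  return 0
After constant-fold (7 stmts):
  z = 0
  b = 0
  u = 0
  v = 7
  d = 7
  x = 10
  return 0
After dead-code-elim (1 stmts):
  return 0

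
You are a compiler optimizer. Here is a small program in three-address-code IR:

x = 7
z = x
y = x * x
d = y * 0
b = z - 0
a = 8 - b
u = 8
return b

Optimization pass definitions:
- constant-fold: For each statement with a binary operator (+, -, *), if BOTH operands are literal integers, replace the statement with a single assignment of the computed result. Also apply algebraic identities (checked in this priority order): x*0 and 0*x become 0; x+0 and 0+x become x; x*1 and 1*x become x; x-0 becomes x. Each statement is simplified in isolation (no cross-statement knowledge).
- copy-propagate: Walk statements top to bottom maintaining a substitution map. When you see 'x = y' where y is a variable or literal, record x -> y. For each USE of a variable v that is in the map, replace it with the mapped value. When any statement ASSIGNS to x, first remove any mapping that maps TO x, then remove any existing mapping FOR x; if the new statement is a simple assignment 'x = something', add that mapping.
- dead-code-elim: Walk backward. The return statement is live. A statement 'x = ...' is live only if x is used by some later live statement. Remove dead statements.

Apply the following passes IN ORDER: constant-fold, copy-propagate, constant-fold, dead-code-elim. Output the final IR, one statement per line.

Answer: return 7

Derivation:
Initial IR:
  x = 7
  z = x
  y = x * x
  d = y * 0
  b = z - 0
  a = 8 - b
  u = 8
  return b
After constant-fold (8 stmts):
  x = 7
  z = x
  y = x * x
  d = 0
  b = z
  a = 8 - b
  u = 8
  return b
After copy-propagate (8 stmts):
  x = 7
  z = 7
  y = 7 * 7
  d = 0
  b = 7
  a = 8 - 7
  u = 8
  return 7
After constant-fold (8 stmts):
  x = 7
  z = 7
  y = 49
  d = 0
  b = 7
  a = 1
  u = 8
  return 7
After dead-code-elim (1 stmts):
  return 7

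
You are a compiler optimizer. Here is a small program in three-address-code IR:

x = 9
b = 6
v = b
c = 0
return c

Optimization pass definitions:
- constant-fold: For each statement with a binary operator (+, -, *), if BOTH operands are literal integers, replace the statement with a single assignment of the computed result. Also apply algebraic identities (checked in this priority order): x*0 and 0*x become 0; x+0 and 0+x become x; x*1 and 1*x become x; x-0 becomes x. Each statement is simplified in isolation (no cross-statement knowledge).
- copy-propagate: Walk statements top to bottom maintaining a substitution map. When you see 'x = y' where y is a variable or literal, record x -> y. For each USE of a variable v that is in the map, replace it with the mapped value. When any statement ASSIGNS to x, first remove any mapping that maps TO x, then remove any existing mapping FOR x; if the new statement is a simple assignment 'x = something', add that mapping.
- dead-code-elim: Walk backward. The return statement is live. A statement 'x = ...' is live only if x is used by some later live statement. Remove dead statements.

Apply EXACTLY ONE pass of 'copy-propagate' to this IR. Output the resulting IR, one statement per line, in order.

Applying copy-propagate statement-by-statement:
  [1] x = 9  (unchanged)
  [2] b = 6  (unchanged)
  [3] v = b  -> v = 6
  [4] c = 0  (unchanged)
  [5] return c  -> return 0
Result (5 stmts):
  x = 9
  b = 6
  v = 6
  c = 0
  return 0

Answer: x = 9
b = 6
v = 6
c = 0
return 0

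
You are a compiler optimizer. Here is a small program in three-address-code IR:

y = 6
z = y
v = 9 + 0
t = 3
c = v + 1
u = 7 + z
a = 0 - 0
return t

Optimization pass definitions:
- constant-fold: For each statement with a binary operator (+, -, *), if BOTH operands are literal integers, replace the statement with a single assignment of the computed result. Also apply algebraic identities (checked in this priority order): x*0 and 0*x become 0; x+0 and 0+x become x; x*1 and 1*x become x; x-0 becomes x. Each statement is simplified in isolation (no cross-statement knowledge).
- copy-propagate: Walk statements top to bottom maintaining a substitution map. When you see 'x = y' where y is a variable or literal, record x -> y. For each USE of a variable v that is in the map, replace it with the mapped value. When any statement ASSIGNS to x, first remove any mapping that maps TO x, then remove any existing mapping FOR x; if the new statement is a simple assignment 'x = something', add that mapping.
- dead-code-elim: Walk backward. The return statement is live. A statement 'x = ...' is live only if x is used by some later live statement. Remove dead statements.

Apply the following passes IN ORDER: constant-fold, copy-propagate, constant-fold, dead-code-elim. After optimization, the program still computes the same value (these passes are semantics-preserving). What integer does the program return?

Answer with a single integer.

Answer: 3

Derivation:
Initial IR:
  y = 6
  z = y
  v = 9 + 0
  t = 3
  c = v + 1
  u = 7 + z
  a = 0 - 0
  return t
After constant-fold (8 stmts):
  y = 6
  z = y
  v = 9
  t = 3
  c = v + 1
  u = 7 + z
  a = 0
  return t
After copy-propagate (8 stmts):
  y = 6
  z = 6
  v = 9
  t = 3
  c = 9 + 1
  u = 7 + 6
  a = 0
  return 3
After constant-fold (8 stmts):
  y = 6
  z = 6
  v = 9
  t = 3
  c = 10
  u = 13
  a = 0
  return 3
After dead-code-elim (1 stmts):
  return 3
Evaluate:
  y = 6  =>  y = 6
  z = y  =>  z = 6
  v = 9 + 0  =>  v = 9
  t = 3  =>  t = 3
  c = v + 1  =>  c = 10
  u = 7 + z  =>  u = 13
  a = 0 - 0  =>  a = 0
  return t = 3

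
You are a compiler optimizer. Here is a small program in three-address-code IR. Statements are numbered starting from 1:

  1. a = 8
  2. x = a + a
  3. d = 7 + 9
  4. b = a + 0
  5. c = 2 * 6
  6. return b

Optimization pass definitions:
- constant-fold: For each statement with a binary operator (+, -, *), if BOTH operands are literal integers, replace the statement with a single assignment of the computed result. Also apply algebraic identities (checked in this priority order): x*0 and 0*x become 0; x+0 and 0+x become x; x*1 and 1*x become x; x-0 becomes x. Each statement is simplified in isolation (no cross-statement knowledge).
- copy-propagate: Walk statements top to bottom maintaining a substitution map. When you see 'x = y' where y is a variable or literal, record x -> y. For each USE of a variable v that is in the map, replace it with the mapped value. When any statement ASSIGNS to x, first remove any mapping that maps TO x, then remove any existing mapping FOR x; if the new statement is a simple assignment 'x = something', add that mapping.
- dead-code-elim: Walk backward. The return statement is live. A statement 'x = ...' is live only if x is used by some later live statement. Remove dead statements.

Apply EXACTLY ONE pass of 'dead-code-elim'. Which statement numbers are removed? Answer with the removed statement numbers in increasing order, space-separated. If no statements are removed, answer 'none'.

Backward liveness scan:
Stmt 1 'a = 8': KEEP (a is live); live-in = []
Stmt 2 'x = a + a': DEAD (x not in live set ['a'])
Stmt 3 'd = 7 + 9': DEAD (d not in live set ['a'])
Stmt 4 'b = a + 0': KEEP (b is live); live-in = ['a']
Stmt 5 'c = 2 * 6': DEAD (c not in live set ['b'])
Stmt 6 'return b': KEEP (return); live-in = ['b']
Removed statement numbers: [2, 3, 5]
Surviving IR:
  a = 8
  b = a + 0
  return b

Answer: 2 3 5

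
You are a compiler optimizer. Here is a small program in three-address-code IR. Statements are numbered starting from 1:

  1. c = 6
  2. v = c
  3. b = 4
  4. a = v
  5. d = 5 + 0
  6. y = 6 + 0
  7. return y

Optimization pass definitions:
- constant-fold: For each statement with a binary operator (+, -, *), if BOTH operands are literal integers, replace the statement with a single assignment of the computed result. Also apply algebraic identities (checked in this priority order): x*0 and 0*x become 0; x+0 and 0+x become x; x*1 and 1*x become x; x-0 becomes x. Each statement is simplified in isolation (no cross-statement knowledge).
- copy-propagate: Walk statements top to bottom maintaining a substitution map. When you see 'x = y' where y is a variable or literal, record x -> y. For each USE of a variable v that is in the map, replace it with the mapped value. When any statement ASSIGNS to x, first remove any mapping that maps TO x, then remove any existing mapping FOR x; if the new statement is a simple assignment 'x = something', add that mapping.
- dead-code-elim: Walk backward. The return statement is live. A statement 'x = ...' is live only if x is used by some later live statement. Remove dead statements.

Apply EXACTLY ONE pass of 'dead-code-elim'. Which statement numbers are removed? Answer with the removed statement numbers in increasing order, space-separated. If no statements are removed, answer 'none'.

Backward liveness scan:
Stmt 1 'c = 6': DEAD (c not in live set [])
Stmt 2 'v = c': DEAD (v not in live set [])
Stmt 3 'b = 4': DEAD (b not in live set [])
Stmt 4 'a = v': DEAD (a not in live set [])
Stmt 5 'd = 5 + 0': DEAD (d not in live set [])
Stmt 6 'y = 6 + 0': KEEP (y is live); live-in = []
Stmt 7 'return y': KEEP (return); live-in = ['y']
Removed statement numbers: [1, 2, 3, 4, 5]
Surviving IR:
  y = 6 + 0
  return y

Answer: 1 2 3 4 5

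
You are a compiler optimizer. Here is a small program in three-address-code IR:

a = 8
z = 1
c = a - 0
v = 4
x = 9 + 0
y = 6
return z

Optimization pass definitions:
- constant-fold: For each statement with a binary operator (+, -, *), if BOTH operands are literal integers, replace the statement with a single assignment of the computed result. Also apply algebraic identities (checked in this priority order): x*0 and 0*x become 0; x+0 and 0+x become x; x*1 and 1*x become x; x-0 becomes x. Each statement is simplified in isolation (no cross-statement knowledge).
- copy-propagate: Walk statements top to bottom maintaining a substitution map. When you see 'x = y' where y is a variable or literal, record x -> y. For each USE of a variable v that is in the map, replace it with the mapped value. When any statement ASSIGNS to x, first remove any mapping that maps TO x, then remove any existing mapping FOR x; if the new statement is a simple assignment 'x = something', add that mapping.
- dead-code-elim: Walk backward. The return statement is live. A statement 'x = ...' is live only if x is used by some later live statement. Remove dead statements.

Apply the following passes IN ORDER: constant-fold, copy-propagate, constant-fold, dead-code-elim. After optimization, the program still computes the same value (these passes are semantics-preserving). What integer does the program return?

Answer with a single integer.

Initial IR:
  a = 8
  z = 1
  c = a - 0
  v = 4
  x = 9 + 0
  y = 6
  return z
After constant-fold (7 stmts):
  a = 8
  z = 1
  c = a
  v = 4
  x = 9
  y = 6
  return z
After copy-propagate (7 stmts):
  a = 8
  z = 1
  c = 8
  v = 4
  x = 9
  y = 6
  return 1
After constant-fold (7 stmts):
  a = 8
  z = 1
  c = 8
  v = 4
  x = 9
  y = 6
  return 1
After dead-code-elim (1 stmts):
  return 1
Evaluate:
  a = 8  =>  a = 8
  z = 1  =>  z = 1
  c = a - 0  =>  c = 8
  v = 4  =>  v = 4
  x = 9 + 0  =>  x = 9
  y = 6  =>  y = 6
  return z = 1

Answer: 1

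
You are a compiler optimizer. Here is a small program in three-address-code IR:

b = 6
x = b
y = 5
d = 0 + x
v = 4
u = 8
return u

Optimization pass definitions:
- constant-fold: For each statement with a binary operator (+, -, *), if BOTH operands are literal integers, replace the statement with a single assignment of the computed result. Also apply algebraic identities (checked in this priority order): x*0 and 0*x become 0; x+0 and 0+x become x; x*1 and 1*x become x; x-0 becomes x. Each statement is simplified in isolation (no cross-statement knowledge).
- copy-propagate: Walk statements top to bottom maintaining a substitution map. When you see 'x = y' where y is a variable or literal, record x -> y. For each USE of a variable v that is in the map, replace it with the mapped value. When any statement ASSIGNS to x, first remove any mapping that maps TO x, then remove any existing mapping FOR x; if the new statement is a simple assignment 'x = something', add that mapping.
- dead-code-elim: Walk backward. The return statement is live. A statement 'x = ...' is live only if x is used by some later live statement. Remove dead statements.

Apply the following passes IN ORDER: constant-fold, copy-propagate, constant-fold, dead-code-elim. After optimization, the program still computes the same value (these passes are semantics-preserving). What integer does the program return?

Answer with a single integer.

Answer: 8

Derivation:
Initial IR:
  b = 6
  x = b
  y = 5
  d = 0 + x
  v = 4
  u = 8
  return u
After constant-fold (7 stmts):
  b = 6
  x = b
  y = 5
  d = x
  v = 4
  u = 8
  return u
After copy-propagate (7 stmts):
  b = 6
  x = 6
  y = 5
  d = 6
  v = 4
  u = 8
  return 8
After constant-fold (7 stmts):
  b = 6
  x = 6
  y = 5
  d = 6
  v = 4
  u = 8
  return 8
After dead-code-elim (1 stmts):
  return 8
Evaluate:
  b = 6  =>  b = 6
  x = b  =>  x = 6
  y = 5  =>  y = 5
  d = 0 + x  =>  d = 6
  v = 4  =>  v = 4
  u = 8  =>  u = 8
  return u = 8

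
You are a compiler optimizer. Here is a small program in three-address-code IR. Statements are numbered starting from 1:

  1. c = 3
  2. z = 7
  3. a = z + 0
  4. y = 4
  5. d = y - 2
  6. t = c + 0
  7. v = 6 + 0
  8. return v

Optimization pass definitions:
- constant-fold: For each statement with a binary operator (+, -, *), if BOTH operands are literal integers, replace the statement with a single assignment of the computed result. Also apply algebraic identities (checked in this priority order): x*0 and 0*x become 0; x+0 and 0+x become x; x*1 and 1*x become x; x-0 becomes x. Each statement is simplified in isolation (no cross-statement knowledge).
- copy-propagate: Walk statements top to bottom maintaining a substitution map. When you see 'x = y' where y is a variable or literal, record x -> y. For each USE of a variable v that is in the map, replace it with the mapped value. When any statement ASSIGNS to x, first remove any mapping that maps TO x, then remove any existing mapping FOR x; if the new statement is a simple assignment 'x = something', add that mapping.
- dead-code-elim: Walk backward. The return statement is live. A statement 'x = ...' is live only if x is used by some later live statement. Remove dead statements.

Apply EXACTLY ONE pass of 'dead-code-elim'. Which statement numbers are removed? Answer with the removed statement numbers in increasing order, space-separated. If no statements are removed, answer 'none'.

Backward liveness scan:
Stmt 1 'c = 3': DEAD (c not in live set [])
Stmt 2 'z = 7': DEAD (z not in live set [])
Stmt 3 'a = z + 0': DEAD (a not in live set [])
Stmt 4 'y = 4': DEAD (y not in live set [])
Stmt 5 'd = y - 2': DEAD (d not in live set [])
Stmt 6 't = c + 0': DEAD (t not in live set [])
Stmt 7 'v = 6 + 0': KEEP (v is live); live-in = []
Stmt 8 'return v': KEEP (return); live-in = ['v']
Removed statement numbers: [1, 2, 3, 4, 5, 6]
Surviving IR:
  v = 6 + 0
  return v

Answer: 1 2 3 4 5 6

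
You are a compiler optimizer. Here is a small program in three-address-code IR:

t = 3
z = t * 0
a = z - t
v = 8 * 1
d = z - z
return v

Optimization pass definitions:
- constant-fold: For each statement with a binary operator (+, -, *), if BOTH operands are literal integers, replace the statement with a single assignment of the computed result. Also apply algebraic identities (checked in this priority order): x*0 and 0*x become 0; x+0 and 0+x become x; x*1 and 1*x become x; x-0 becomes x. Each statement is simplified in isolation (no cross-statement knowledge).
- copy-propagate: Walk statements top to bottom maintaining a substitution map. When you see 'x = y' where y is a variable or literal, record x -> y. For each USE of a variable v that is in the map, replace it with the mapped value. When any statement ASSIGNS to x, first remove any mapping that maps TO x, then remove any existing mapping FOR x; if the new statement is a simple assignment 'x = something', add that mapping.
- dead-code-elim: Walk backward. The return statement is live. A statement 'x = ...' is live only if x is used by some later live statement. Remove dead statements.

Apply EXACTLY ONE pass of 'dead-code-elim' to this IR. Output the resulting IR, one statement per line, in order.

Answer: v = 8 * 1
return v

Derivation:
Applying dead-code-elim statement-by-statement:
  [6] return v  -> KEEP (return); live=['v']
  [5] d = z - z  -> DEAD (d not live)
  [4] v = 8 * 1  -> KEEP; live=[]
  [3] a = z - t  -> DEAD (a not live)
  [2] z = t * 0  -> DEAD (z not live)
  [1] t = 3  -> DEAD (t not live)
Result (2 stmts):
  v = 8 * 1
  return v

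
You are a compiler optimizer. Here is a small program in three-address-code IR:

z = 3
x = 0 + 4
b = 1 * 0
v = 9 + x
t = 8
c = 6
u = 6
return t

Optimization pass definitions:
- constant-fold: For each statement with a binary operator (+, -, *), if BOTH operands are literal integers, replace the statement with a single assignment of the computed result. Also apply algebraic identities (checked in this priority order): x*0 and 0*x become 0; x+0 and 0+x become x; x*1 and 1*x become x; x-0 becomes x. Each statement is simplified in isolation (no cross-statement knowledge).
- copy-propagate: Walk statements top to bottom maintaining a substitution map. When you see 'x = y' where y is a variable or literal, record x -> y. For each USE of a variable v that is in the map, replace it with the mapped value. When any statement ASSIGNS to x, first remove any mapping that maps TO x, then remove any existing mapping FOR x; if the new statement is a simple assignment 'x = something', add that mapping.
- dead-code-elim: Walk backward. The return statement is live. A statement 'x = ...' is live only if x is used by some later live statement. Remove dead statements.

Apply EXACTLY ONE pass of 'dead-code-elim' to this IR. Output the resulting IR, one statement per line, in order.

Answer: t = 8
return t

Derivation:
Applying dead-code-elim statement-by-statement:
  [8] return t  -> KEEP (return); live=['t']
  [7] u = 6  -> DEAD (u not live)
  [6] c = 6  -> DEAD (c not live)
  [5] t = 8  -> KEEP; live=[]
  [4] v = 9 + x  -> DEAD (v not live)
  [3] b = 1 * 0  -> DEAD (b not live)
  [2] x = 0 + 4  -> DEAD (x not live)
  [1] z = 3  -> DEAD (z not live)
Result (2 stmts):
  t = 8
  return t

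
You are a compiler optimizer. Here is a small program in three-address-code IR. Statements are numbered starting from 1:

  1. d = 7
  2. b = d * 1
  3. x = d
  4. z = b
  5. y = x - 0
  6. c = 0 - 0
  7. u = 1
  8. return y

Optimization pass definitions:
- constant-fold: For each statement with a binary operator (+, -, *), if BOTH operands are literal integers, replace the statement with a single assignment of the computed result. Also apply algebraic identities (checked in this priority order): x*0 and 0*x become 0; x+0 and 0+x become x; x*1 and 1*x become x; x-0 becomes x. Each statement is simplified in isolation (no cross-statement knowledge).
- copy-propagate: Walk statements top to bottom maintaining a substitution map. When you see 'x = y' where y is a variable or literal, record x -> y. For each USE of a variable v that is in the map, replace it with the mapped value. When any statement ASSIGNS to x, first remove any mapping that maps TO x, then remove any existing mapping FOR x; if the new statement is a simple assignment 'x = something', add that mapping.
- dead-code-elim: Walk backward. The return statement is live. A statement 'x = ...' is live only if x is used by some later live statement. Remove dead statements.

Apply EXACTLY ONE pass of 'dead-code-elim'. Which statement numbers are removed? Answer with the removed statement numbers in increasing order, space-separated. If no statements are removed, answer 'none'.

Backward liveness scan:
Stmt 1 'd = 7': KEEP (d is live); live-in = []
Stmt 2 'b = d * 1': DEAD (b not in live set ['d'])
Stmt 3 'x = d': KEEP (x is live); live-in = ['d']
Stmt 4 'z = b': DEAD (z not in live set ['x'])
Stmt 5 'y = x - 0': KEEP (y is live); live-in = ['x']
Stmt 6 'c = 0 - 0': DEAD (c not in live set ['y'])
Stmt 7 'u = 1': DEAD (u not in live set ['y'])
Stmt 8 'return y': KEEP (return); live-in = ['y']
Removed statement numbers: [2, 4, 6, 7]
Surviving IR:
  d = 7
  x = d
  y = x - 0
  return y

Answer: 2 4 6 7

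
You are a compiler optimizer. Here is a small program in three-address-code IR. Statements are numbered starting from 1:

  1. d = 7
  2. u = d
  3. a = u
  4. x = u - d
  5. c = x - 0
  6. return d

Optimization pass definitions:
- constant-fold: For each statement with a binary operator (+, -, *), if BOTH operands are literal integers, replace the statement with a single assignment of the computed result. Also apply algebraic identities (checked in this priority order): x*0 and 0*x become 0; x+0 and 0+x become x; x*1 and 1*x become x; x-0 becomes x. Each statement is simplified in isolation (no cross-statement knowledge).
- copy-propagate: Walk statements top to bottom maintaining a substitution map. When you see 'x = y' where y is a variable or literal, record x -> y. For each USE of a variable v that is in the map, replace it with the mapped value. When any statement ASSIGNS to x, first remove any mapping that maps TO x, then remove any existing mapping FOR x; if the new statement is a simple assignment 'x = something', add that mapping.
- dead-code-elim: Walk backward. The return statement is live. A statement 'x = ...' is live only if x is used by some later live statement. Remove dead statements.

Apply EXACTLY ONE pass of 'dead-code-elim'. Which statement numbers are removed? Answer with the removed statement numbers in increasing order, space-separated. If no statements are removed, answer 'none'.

Backward liveness scan:
Stmt 1 'd = 7': KEEP (d is live); live-in = []
Stmt 2 'u = d': DEAD (u not in live set ['d'])
Stmt 3 'a = u': DEAD (a not in live set ['d'])
Stmt 4 'x = u - d': DEAD (x not in live set ['d'])
Stmt 5 'c = x - 0': DEAD (c not in live set ['d'])
Stmt 6 'return d': KEEP (return); live-in = ['d']
Removed statement numbers: [2, 3, 4, 5]
Surviving IR:
  d = 7
  return d

Answer: 2 3 4 5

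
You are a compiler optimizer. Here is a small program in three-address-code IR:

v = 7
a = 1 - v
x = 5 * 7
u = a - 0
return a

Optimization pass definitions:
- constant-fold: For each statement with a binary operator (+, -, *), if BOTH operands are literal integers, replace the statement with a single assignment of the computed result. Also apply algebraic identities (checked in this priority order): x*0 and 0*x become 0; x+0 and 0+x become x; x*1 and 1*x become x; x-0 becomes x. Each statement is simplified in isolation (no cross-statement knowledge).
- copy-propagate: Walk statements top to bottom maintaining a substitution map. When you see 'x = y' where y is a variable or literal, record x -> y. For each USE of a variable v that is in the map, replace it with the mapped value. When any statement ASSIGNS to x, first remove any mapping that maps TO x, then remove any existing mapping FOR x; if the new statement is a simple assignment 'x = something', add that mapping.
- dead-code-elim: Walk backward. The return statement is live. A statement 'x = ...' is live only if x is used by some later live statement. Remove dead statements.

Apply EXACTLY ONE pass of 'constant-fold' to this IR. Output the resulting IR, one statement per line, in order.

Answer: v = 7
a = 1 - v
x = 35
u = a
return a

Derivation:
Applying constant-fold statement-by-statement:
  [1] v = 7  (unchanged)
  [2] a = 1 - v  (unchanged)
  [3] x = 5 * 7  -> x = 35
  [4] u = a - 0  -> u = a
  [5] return a  (unchanged)
Result (5 stmts):
  v = 7
  a = 1 - v
  x = 35
  u = a
  return a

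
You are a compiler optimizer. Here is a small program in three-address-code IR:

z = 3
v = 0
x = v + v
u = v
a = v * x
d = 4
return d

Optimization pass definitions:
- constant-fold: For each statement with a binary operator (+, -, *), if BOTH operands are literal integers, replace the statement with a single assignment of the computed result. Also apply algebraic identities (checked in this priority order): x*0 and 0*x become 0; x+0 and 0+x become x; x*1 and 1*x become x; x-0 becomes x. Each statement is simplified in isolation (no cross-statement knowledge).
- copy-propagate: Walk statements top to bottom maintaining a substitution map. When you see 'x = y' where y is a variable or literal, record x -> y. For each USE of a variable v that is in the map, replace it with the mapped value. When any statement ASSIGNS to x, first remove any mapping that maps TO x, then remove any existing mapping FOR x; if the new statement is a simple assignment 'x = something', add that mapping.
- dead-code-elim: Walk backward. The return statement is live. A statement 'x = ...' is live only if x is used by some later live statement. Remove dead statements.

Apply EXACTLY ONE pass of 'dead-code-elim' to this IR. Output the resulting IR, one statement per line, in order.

Answer: d = 4
return d

Derivation:
Applying dead-code-elim statement-by-statement:
  [7] return d  -> KEEP (return); live=['d']
  [6] d = 4  -> KEEP; live=[]
  [5] a = v * x  -> DEAD (a not live)
  [4] u = v  -> DEAD (u not live)
  [3] x = v + v  -> DEAD (x not live)
  [2] v = 0  -> DEAD (v not live)
  [1] z = 3  -> DEAD (z not live)
Result (2 stmts):
  d = 4
  return d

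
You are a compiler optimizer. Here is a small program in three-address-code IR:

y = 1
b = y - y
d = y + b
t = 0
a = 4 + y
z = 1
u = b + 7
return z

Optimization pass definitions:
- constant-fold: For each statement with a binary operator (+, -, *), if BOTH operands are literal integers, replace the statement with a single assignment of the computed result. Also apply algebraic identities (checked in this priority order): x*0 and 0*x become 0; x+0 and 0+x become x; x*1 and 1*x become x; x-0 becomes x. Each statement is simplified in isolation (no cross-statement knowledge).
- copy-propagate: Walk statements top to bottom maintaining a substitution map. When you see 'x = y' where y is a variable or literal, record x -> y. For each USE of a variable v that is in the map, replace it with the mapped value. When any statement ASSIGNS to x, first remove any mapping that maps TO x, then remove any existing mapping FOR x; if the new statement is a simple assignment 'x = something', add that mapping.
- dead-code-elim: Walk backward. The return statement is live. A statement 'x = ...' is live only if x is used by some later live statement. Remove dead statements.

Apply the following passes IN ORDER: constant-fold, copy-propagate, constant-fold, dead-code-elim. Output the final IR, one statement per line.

Initial IR:
  y = 1
  b = y - y
  d = y + b
  t = 0
  a = 4 + y
  z = 1
  u = b + 7
  return z
After constant-fold (8 stmts):
  y = 1
  b = y - y
  d = y + b
  t = 0
  a = 4 + y
  z = 1
  u = b + 7
  return z
After copy-propagate (8 stmts):
  y = 1
  b = 1 - 1
  d = 1 + b
  t = 0
  a = 4 + 1
  z = 1
  u = b + 7
  return 1
After constant-fold (8 stmts):
  y = 1
  b = 0
  d = 1 + b
  t = 0
  a = 5
  z = 1
  u = b + 7
  return 1
After dead-code-elim (1 stmts):
  return 1

Answer: return 1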